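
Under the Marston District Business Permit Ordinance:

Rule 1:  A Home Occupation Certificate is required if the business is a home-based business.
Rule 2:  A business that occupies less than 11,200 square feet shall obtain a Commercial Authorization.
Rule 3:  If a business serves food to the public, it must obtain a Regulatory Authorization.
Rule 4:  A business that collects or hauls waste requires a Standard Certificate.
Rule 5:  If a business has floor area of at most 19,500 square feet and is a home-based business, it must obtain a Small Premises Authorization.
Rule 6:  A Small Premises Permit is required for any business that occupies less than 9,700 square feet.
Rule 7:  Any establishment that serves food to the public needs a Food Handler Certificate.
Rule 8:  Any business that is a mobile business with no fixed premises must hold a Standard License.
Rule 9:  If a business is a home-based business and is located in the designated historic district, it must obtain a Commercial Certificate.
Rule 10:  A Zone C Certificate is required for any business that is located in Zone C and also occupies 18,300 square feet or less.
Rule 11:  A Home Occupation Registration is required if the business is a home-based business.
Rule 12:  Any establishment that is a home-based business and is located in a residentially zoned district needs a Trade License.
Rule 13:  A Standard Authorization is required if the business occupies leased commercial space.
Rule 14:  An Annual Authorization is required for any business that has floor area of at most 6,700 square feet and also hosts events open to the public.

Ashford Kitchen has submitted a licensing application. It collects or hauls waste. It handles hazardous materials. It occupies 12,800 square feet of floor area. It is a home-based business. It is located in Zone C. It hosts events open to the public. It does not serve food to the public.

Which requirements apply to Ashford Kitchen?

Rule 1: is a home-based business → Home Occupation Certificate required.
Rule 2: floor area 12,800 square feet ≥ 11,200 square feet → Commercial Authorization not required.
Rule 3: does not serve food to the public → Regulatory Authorization not required.
Rule 4: collects or hauls waste → Standard Certificate required.
Rule 5: floor area 12,800 square feet ≤ 19,500 square feet; is a home-based business → Small Premises Authorization required.
Rule 6: floor area 12,800 square feet ≥ 9,700 square feet → Small Premises Permit not required.
Rule 7: does not serve food to the public → Food Handler Certificate not required.
Rule 8: is a home-based business (not: is a mobile business with no fixed premises) → Standard License not required.
Rule 9: is a home-based business; is located in Zone C (not: is located in the designated historic district) → Commercial Certificate not required.
Rule 10: is located in Zone C; floor area 12,800 square feet ≤ 18,300 square feet → Zone C Certificate required.
Rule 11: is a home-based business → Home Occupation Registration required.
Rule 12: is a home-based business; is located in Zone C (not: is located in a residentially zoned district) → Trade License not required.
Rule 13: is a home-based business (not: occupies leased commercial space) → Standard Authorization not required.
Rule 14: floor area 12,800 square feet > 6,700 square feet; hosts events open to the public → Annual Authorization not required.

Home Occupation Certificate, Home Occupation Registration, Small Premises Authorization, Standard Certificate, Zone C Certificate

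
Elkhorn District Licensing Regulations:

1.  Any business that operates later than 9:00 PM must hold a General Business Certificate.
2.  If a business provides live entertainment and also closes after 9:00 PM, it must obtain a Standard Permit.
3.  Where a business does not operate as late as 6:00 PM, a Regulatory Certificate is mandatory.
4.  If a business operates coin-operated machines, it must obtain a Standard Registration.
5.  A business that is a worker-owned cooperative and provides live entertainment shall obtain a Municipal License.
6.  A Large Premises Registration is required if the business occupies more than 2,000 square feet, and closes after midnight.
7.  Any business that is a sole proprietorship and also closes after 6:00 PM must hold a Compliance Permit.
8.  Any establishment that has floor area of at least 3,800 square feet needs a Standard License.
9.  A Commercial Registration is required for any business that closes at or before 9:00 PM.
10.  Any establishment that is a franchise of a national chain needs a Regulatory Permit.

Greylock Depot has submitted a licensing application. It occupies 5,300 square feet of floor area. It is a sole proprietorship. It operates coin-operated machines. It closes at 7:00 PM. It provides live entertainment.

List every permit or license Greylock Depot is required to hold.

Commercial Registration, Compliance Permit, Standard License, Standard Registration

1. closes 7:00 PM, at/before 9:00 PM → General Business Certificate not required.
2. provides live entertainment; closes 7:00 PM, at/before 9:00 PM → Standard Permit not required.
3. closes 7:00 PM, after 6:00 PM → Regulatory Certificate not required.
4. operates coin-operated machines → Standard Registration required.
5. is a sole proprietorship (not: is a worker-owned cooperative); provides live entertainment → Municipal License not required.
6. floor area 5,300 square feet > 2,000 square feet; closes 7:00 PM, at/before midnight → Large Premises Registration not required.
7. is a sole proprietorship; closes 7:00 PM, after 6:00 PM → Compliance Permit required.
8. floor area 5,300 square feet ≥ 3,800 square feet → Standard License required.
9. closes 7:00 PM, at/before 9:00 PM → Commercial Registration required.
10. is a sole proprietorship (not: is a franchise of a national chain) → Regulatory Permit not required.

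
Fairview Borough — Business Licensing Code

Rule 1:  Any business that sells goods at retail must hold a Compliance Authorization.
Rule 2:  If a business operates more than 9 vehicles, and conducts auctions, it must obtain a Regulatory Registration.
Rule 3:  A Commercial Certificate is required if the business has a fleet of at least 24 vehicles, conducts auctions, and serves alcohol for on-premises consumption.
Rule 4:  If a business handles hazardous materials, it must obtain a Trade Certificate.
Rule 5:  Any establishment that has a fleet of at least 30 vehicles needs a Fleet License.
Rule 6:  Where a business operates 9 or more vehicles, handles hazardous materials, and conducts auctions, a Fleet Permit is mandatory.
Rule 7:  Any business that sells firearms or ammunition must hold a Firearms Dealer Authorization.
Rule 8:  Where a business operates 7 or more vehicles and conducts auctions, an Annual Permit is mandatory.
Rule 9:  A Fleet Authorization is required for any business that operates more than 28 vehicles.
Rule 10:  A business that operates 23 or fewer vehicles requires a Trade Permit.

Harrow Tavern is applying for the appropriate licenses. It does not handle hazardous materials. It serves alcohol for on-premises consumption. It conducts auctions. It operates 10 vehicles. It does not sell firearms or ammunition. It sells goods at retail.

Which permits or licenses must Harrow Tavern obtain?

Rule 1: sells goods at retail → Compliance Authorization required.
Rule 2: vehicles 10 > 9; conducts auctions → Regulatory Registration required.
Rule 3: vehicles 10 < 24; conducts auctions; serves alcohol for on-premises consumption → Commercial Certificate not required.
Rule 4: does not handle hazardous materials → Trade Certificate not required.
Rule 5: vehicles 10 < 30 → Fleet License not required.
Rule 6: vehicles 10 ≥ 9; does not handle hazardous materials; conducts auctions → Fleet Permit not required.
Rule 7: does not sell firearms or ammunition → Firearms Dealer Authorization not required.
Rule 8: vehicles 10 ≥ 7; conducts auctions → Annual Permit required.
Rule 9: vehicles 10 ≤ 28 → Fleet Authorization not required.
Rule 10: vehicles 10 ≤ 23 → Trade Permit required.

Annual Permit, Compliance Authorization, Regulatory Registration, Trade Permit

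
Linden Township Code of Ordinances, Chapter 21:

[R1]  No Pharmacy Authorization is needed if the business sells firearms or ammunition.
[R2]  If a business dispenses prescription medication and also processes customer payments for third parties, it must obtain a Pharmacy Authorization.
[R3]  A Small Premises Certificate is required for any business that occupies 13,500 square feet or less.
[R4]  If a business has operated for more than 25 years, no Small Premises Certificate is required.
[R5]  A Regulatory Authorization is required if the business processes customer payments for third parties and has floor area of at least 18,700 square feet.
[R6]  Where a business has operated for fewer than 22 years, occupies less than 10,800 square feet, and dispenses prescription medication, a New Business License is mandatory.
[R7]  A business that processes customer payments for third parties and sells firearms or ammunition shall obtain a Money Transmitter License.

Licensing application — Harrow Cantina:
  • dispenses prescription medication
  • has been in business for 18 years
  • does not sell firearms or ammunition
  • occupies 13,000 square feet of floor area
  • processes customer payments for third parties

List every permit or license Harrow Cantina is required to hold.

Pharmacy Authorization, Small Premises Certificate

[R1] does not sell firearms or ammunition → Pharmacy Authorization exemption does not apply.
[R2] dispenses prescription medication; processes customer payments for third parties → Pharmacy Authorization required.
[R3] floor area 13,000 square feet ≤ 13,500 square feet → Small Premises Certificate required.
[R4] years in business 18 ≤ 25 → Small Premises Certificate exemption does not apply.
[R5] processes customer payments for third parties; floor area 13,000 square feet < 18,700 square feet → Regulatory Authorization not required.
[R6] years in business 18 < 22; floor area 13,000 square feet ≥ 10,800 square feet; dispenses prescription medication → New Business License not required.
[R7] processes customer payments for third parties; does not sell firearms or ammunition → Money Transmitter License not required.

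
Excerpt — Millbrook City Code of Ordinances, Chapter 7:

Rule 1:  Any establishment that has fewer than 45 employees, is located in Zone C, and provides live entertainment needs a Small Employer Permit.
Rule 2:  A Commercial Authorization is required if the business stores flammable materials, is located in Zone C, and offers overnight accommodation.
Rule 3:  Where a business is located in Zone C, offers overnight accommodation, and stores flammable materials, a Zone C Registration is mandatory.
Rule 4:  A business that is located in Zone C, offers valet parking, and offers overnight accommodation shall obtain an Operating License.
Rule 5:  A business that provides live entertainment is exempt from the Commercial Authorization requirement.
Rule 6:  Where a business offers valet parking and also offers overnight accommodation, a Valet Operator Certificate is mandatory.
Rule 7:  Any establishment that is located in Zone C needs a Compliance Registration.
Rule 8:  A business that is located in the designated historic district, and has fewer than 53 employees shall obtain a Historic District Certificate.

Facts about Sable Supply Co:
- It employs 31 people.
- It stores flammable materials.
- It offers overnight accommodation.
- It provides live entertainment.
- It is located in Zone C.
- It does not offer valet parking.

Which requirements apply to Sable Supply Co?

Compliance Registration, Small Employer Permit, Zone C Registration

Rule 1: employees 31 < 45; is located in Zone C; provides live entertainment → Small Employer Permit required.
Rule 2: stores flammable materials; is located in Zone C; offers overnight accommodation → Commercial Authorization required.
Rule 3: is located in Zone C; offers overnight accommodation; stores flammable materials → Zone C Registration required.
Rule 4: is located in Zone C; does not offer valet parking; offers overnight accommodation → Operating License not required.
Rule 5: provides live entertainment → exempt from Commercial Authorization.
Rule 6: does not offer valet parking; offers overnight accommodation → Valet Operator Certificate not required.
Rule 7: is located in Zone C → Compliance Registration required.
Rule 8: is located in Zone C (not: is located in the designated historic district); employees 31 < 53 → Historic District Certificate not required.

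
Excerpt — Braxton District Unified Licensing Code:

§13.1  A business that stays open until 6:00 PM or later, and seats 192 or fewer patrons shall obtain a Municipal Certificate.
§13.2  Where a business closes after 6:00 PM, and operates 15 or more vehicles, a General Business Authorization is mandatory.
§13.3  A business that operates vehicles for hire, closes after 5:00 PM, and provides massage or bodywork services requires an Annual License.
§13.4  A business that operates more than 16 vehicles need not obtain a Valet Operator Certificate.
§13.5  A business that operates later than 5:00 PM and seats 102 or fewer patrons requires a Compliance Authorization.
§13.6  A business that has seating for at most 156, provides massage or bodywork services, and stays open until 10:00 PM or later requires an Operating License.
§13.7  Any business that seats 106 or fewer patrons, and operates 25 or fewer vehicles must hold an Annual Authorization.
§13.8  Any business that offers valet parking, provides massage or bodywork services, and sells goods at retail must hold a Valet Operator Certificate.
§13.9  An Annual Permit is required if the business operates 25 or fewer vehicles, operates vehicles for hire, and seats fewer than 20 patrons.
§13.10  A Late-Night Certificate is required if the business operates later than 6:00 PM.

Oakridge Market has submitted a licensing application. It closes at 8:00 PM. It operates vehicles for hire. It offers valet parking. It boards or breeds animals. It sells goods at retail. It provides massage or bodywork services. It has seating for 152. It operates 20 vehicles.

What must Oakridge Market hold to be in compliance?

§13.1 closes 8:00 PM, after 6:00 PM; seating 152 ≤ 192 → Municipal Certificate required.
§13.2 closes 8:00 PM, after 6:00 PM; vehicles 20 ≥ 15 → General Business Authorization required.
§13.3 operates vehicles for hire; closes 8:00 PM, after 5:00 PM; provides massage or bodywork services → Annual License required.
§13.4 vehicles 20 > 16 → exempt from Valet Operator Certificate.
§13.5 closes 8:00 PM, after 5:00 PM; seating 152 > 102 → Compliance Authorization not required.
§13.6 seating 152 ≤ 156; provides massage or bodywork services; closes 8:00 PM, at/before 10:00 PM → Operating License not required.
§13.7 seating 152 > 106; vehicles 20 ≤ 25 → Annual Authorization not required.
§13.8 offers valet parking; provides massage or bodywork services; sells goods at retail → Valet Operator Certificate required.
§13.9 vehicles 20 ≤ 25; operates vehicles for hire; seating 152 ≥ 20 → Annual Permit not required.
§13.10 closes 8:00 PM, after 6:00 PM → Late-Night Certificate required.

Annual License, General Business Authorization, Late-Night Certificate, Municipal Certificate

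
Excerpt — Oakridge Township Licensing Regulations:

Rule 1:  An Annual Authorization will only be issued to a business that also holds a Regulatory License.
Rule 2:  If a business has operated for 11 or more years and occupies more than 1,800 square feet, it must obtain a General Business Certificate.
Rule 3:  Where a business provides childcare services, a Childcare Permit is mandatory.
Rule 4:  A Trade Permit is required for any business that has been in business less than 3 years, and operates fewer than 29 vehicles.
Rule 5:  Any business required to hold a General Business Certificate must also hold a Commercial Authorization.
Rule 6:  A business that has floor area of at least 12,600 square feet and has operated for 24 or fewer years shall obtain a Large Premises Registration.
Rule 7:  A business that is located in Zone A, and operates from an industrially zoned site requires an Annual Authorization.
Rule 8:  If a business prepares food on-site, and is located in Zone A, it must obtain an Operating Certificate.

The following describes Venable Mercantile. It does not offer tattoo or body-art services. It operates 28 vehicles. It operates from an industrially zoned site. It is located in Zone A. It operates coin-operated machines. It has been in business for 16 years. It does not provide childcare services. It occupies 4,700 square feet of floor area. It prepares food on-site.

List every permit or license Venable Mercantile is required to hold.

Rule 1: Annual Authorization is required → Regulatory License also required.
Rule 2: years in business 16 ≥ 11; floor area 4,700 square feet > 1,800 square feet → General Business Certificate required.
Rule 3: does not provide childcare services → Childcare Permit not required.
Rule 4: years in business 16 ≥ 3; vehicles 28 < 29 → Trade Permit not required.
Rule 5: General Business Certificate is required → Commercial Authorization also required.
Rule 6: floor area 4,700 square feet < 12,600 square feet; years in business 16 ≤ 24 → Large Premises Registration not required.
Rule 7: is located in Zone A; operates from an industrially zoned site → Annual Authorization required.
Rule 8: prepares food on-site; is located in Zone A → Operating Certificate required.

Annual Authorization, Commercial Authorization, General Business Certificate, Operating Certificate, Regulatory License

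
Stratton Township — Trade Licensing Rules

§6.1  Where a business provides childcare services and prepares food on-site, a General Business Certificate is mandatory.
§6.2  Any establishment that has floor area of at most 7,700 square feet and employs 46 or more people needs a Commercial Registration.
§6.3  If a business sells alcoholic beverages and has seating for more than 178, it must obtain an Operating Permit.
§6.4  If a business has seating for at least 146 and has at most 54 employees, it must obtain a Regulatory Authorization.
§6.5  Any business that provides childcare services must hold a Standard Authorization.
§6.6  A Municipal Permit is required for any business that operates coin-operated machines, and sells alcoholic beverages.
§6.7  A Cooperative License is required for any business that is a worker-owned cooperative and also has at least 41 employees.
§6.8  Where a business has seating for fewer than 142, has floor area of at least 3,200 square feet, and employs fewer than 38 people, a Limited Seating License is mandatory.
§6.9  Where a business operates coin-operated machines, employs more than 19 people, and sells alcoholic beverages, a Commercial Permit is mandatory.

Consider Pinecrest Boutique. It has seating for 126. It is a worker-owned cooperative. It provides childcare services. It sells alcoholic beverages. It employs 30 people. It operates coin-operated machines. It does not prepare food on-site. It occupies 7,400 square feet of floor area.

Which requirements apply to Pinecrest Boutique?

§6.1 provides childcare services; does not prepare food on-site → General Business Certificate not required.
§6.2 floor area 7,400 square feet ≤ 7,700 square feet; employees 30 < 46 → Commercial Registration not required.
§6.3 sells alcoholic beverages; seating 126 ≤ 178 → Operating Permit not required.
§6.4 seating 126 < 146; employees 30 ≤ 54 → Regulatory Authorization not required.
§6.5 provides childcare services → Standard Authorization required.
§6.6 operates coin-operated machines; sells alcoholic beverages → Municipal Permit required.
§6.7 is a worker-owned cooperative; employees 30 < 41 → Cooperative License not required.
§6.8 seating 126 < 142; floor area 7,400 square feet ≥ 3,200 square feet; employees 30 < 38 → Limited Seating License required.
§6.9 operates coin-operated machines; employees 30 > 19; sells alcoholic beverages → Commercial Permit required.

Commercial Permit, Limited Seating License, Municipal Permit, Standard Authorization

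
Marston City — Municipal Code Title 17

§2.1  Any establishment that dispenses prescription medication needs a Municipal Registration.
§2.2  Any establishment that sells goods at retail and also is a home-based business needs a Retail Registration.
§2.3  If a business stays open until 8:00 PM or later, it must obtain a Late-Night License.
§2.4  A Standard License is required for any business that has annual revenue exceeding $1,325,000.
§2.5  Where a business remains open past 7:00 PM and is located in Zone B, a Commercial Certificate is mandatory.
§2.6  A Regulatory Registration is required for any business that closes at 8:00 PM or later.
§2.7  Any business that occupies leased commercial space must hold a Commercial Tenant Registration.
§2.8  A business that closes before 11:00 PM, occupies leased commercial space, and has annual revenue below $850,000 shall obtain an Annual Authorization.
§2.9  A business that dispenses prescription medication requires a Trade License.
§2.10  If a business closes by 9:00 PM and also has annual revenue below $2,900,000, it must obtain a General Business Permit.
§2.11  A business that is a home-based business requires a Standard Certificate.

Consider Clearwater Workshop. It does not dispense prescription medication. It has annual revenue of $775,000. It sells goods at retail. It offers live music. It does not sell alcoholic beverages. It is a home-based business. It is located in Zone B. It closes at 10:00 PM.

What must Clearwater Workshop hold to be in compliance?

§2.1 does not dispense prescription medication → Municipal Registration not required.
§2.2 sells goods at retail; is a home-based business → Retail Registration required.
§2.3 closes 10:00 PM, after 8:00 PM → Late-Night License required.
§2.4 revenue $775,000 ≤ $1,325,000 → Standard License not required.
§2.5 closes 10:00 PM, after 7:00 PM; is located in Zone B → Commercial Certificate required.
§2.6 closes 10:00 PM, after 8:00 PM → Regulatory Registration required.
§2.7 is a home-based business (not: occupies leased commercial space) → Commercial Tenant Registration not required.
§2.8 closes 10:00 PM, at/before 11:00 PM; is a home-based business (not: occupies leased commercial space); revenue $775,000 < $850,000 → Annual Authorization not required.
§2.9 does not dispense prescription medication → Trade License not required.
§2.10 closes 10:00 PM, after 9:00 PM; revenue $775,000 < $2,900,000 → General Business Permit not required.
§2.11 is a home-based business → Standard Certificate required.

Commercial Certificate, Late-Night License, Regulatory Registration, Retail Registration, Standard Certificate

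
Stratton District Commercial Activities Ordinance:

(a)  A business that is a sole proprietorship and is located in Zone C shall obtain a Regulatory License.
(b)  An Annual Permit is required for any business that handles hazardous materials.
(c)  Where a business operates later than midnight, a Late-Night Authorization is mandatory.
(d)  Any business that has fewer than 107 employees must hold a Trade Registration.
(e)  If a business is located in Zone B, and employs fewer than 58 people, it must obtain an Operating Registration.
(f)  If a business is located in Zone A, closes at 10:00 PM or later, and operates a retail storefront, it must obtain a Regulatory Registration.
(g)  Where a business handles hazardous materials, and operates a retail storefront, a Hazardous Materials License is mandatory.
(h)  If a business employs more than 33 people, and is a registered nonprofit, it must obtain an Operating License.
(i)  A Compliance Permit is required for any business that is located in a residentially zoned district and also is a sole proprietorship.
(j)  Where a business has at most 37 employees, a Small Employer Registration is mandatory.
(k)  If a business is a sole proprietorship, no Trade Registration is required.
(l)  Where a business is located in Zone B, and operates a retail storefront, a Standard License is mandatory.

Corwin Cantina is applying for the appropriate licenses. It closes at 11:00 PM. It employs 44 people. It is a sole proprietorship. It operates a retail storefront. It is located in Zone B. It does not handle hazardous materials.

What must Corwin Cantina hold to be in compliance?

Operating Registration, Standard License

(a) is a sole proprietorship; is located in Zone B (not: is located in Zone C) → Regulatory License not required.
(b) does not handle hazardous materials → Annual Permit not required.
(c) closes 11:00 PM, at/before midnight → Late-Night Authorization not required.
(d) employees 44 < 107 → Trade Registration required.
(e) is located in Zone B; employees 44 < 58 → Operating Registration required.
(f) is located in Zone B (not: is located in Zone A); closes 11:00 PM, after 10:00 PM; operates a retail storefront → Regulatory Registration not required.
(g) does not handle hazardous materials; operates a retail storefront → Hazardous Materials License not required.
(h) employees 44 > 33; is a sole proprietorship (not: is a registered nonprofit) → Operating License not required.
(i) is located in Zone B (not: is located in a residentially zoned district); is a sole proprietorship → Compliance Permit not required.
(j) employees 44 > 37 → Small Employer Registration not required.
(k) is a sole proprietorship → exempt from Trade Registration.
(l) is located in Zone B; operates a retail storefront → Standard License required.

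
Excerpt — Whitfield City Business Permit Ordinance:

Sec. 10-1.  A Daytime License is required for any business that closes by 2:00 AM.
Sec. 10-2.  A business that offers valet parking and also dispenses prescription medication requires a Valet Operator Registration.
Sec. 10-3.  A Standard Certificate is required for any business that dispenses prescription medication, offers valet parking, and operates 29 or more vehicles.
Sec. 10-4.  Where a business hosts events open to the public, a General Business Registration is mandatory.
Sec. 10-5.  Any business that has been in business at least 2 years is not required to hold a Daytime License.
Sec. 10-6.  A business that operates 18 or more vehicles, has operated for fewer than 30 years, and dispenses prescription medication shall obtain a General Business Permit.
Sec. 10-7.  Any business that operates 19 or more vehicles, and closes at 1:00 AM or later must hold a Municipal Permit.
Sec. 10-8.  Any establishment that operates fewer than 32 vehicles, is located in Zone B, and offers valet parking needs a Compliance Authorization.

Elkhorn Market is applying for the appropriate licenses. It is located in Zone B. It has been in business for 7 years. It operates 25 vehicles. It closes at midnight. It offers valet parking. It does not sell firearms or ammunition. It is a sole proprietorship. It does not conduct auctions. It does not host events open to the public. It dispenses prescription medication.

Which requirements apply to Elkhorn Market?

Sec. 10-1. closes midnight, at/before 2:00 AM → Daytime License required.
Sec. 10-2. offers valet parking; dispenses prescription medication → Valet Operator Registration required.
Sec. 10-3. dispenses prescription medication; offers valet parking; vehicles 25 < 29 → Standard Certificate not required.
Sec. 10-4. does not host events open to the public → General Business Registration not required.
Sec. 10-5. years in business 7 ≥ 2 → exempt from Daytime License.
Sec. 10-6. vehicles 25 ≥ 18; years in business 7 < 30; dispenses prescription medication → General Business Permit required.
Sec. 10-7. vehicles 25 ≥ 19; closes midnight, at/before 1:00 AM → Municipal Permit not required.
Sec. 10-8. vehicles 25 < 32; is located in Zone B; offers valet parking → Compliance Authorization required.

Compliance Authorization, General Business Permit, Valet Operator Registration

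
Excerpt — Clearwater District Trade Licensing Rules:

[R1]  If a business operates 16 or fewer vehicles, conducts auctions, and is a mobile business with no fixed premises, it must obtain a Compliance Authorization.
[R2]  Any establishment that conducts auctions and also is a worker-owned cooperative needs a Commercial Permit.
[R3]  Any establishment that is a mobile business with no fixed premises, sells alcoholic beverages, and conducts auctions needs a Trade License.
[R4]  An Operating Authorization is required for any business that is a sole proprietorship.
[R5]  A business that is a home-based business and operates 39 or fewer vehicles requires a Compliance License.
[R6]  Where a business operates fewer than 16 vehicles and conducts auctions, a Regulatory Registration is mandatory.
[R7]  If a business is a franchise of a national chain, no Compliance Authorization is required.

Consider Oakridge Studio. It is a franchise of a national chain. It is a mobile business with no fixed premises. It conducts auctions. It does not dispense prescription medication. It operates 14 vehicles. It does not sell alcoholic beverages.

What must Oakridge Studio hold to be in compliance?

Regulatory Registration

[R1] vehicles 14 ≤ 16; conducts auctions; is a mobile business with no fixed premises → Compliance Authorization required.
[R2] conducts auctions; is a franchise of a national chain (not: is a worker-owned cooperative) → Commercial Permit not required.
[R3] is a mobile business with no fixed premises; does not sell alcoholic beverages; conducts auctions → Trade License not required.
[R4] is a franchise of a national chain (not: is a sole proprietorship) → Operating Authorization not required.
[R5] is a mobile business with no fixed premises (not: is a home-based business); vehicles 14 ≤ 39 → Compliance License not required.
[R6] vehicles 14 < 16; conducts auctions → Regulatory Registration required.
[R7] is a franchise of a national chain → exempt from Compliance Authorization.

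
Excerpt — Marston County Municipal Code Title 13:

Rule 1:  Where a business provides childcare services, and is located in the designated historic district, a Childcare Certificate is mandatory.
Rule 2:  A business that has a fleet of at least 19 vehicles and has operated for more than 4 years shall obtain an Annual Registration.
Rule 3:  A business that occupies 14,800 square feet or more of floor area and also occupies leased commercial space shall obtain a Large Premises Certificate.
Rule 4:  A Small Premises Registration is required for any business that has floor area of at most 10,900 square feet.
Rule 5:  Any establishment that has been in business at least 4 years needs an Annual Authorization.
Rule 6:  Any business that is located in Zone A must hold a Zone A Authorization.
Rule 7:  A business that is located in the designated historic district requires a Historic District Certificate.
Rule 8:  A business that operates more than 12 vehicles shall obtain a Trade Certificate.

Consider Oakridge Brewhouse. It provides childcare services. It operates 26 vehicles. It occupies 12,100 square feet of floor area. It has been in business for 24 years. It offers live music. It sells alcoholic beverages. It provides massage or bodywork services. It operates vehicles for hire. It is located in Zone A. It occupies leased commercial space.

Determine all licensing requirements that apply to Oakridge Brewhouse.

Rule 1: provides childcare services; is located in Zone A (not: is located in the designated historic district) → Childcare Certificate not required.
Rule 2: vehicles 26 ≥ 19; years in business 24 > 4 → Annual Registration required.
Rule 3: floor area 12,100 square feet < 14,800 square feet; occupies leased commercial space → Large Premises Certificate not required.
Rule 4: floor area 12,100 square feet > 10,900 square feet → Small Premises Registration not required.
Rule 5: years in business 24 ≥ 4 → Annual Authorization required.
Rule 6: is located in Zone A → Zone A Authorization required.
Rule 7: is located in Zone A (not: is located in the designated historic district) → Historic District Certificate not required.
Rule 8: vehicles 26 > 12 → Trade Certificate required.

Annual Authorization, Annual Registration, Trade Certificate, Zone A Authorization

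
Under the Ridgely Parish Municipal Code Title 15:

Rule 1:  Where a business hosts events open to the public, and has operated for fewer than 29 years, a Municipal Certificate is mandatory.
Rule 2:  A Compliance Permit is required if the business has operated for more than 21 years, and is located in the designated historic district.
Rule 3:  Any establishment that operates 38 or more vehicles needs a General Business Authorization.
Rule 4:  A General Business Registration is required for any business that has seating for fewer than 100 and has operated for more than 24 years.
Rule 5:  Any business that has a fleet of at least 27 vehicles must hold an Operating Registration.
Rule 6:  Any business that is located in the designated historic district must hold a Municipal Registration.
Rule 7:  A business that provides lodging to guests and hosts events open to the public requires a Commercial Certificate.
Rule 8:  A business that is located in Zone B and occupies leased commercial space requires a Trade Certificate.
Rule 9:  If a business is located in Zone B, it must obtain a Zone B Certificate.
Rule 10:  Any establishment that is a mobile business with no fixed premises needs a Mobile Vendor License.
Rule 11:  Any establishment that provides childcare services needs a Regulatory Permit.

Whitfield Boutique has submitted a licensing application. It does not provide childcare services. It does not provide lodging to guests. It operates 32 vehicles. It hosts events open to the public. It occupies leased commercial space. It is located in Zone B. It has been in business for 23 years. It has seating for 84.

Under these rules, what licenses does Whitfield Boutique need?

Municipal Certificate, Operating Registration, Trade Certificate, Zone B Certificate

Rule 1: hosts events open to the public; years in business 23 < 29 → Municipal Certificate required.
Rule 2: years in business 23 > 21; is located in Zone B (not: is located in the designated historic district) → Compliance Permit not required.
Rule 3: vehicles 32 < 38 → General Business Authorization not required.
Rule 4: seating 84 < 100; years in business 23 ≤ 24 → General Business Registration not required.
Rule 5: vehicles 32 ≥ 27 → Operating Registration required.
Rule 6: is located in Zone B (not: is located in the designated historic district) → Municipal Registration not required.
Rule 7: does not provide lodging to guests; hosts events open to the public → Commercial Certificate not required.
Rule 8: is located in Zone B; occupies leased commercial space → Trade Certificate required.
Rule 9: is located in Zone B → Zone B Certificate required.
Rule 10: occupies leased commercial space (not: is a mobile business with no fixed premises) → Mobile Vendor License not required.
Rule 11: does not provide childcare services → Regulatory Permit not required.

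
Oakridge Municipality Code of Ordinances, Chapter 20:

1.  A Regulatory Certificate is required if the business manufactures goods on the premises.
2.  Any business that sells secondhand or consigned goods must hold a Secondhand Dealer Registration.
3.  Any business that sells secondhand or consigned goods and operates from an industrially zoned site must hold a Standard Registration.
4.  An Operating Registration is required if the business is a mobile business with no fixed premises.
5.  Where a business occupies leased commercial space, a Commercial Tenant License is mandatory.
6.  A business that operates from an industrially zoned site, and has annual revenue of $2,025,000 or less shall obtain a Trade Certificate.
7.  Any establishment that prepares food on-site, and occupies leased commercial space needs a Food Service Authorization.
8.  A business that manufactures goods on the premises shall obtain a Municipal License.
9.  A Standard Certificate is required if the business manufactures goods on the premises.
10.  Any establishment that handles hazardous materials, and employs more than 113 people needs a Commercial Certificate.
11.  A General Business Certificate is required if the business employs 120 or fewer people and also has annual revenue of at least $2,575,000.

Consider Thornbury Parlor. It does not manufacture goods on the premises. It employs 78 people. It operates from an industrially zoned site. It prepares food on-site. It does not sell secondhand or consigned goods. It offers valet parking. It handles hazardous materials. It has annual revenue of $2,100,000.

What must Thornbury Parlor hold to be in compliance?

1. does not manufacture goods on the premises → Regulatory Certificate not required.
2. does not sell secondhand or consigned goods → Secondhand Dealer Registration not required.
3. does not sell secondhand or consigned goods; operates from an industrially zoned site → Standard Registration not required.
4. operates from an industrially zoned site (not: is a mobile business with no fixed premises) → Operating Registration not required.
5. operates from an industrially zoned site (not: occupies leased commercial space) → Commercial Tenant License not required.
6. operates from an industrially zoned site; revenue $2,100,000 > $2,025,000 → Trade Certificate not required.
7. prepares food on-site; operates from an industrially zoned site (not: occupies leased commercial space) → Food Service Authorization not required.
8. does not manufacture goods on the premises → Municipal License not required.
9. does not manufacture goods on the premises → Standard Certificate not required.
10. handles hazardous materials; employees 78 ≤ 113 → Commercial Certificate not required.
11. employees 78 ≤ 120; revenue $2,100,000 < $2,575,000 → General Business Certificate not required.

None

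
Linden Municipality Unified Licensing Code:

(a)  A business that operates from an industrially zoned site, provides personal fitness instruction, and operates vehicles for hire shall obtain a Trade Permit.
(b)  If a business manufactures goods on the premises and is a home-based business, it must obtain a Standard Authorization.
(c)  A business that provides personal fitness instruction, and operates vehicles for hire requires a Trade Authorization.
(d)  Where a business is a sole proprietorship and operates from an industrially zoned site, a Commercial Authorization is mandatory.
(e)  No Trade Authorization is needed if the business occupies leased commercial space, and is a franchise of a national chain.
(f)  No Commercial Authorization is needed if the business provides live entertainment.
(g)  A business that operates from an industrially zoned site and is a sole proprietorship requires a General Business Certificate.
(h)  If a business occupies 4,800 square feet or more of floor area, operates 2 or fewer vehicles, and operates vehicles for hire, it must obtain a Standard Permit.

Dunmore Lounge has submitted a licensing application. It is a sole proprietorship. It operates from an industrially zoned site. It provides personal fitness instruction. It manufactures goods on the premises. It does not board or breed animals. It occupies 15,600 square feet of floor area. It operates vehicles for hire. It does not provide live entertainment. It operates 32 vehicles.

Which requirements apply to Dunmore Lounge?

Commercial Authorization, General Business Certificate, Trade Authorization, Trade Permit

(a) operates from an industrially zoned site; provides personal fitness instruction; operates vehicles for hire → Trade Permit required.
(b) manufactures goods on the premises; operates from an industrially zoned site (not: is a home-based business) → Standard Authorization not required.
(c) provides personal fitness instruction; operates vehicles for hire → Trade Authorization required.
(d) is a sole proprietorship; operates from an industrially zoned site → Commercial Authorization required.
(e) operates from an industrially zoned site (not: occupies leased commercial space); is a sole proprietorship (not: is a franchise of a national chain) → Trade Authorization exemption does not apply.
(f) does not provide live entertainment → Commercial Authorization exemption does not apply.
(g) operates from an industrially zoned site; is a sole proprietorship → General Business Certificate required.
(h) floor area 15,600 square feet ≥ 4,800 square feet; vehicles 32 > 2; operates vehicles for hire → Standard Permit not required.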